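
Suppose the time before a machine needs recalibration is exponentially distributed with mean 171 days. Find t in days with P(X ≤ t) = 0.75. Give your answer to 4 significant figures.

237.1

The rate is λ = 1/171 = 0.00584795 per day.
Set 1 − e^(−λt) = 0.75, so t = −ln(0.25)/λ = 1.3863/0.00584795 ≈ 237.056 days.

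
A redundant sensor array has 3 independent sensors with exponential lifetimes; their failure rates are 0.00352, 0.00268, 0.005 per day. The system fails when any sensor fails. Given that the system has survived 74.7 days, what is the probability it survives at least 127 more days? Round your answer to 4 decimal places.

0.2411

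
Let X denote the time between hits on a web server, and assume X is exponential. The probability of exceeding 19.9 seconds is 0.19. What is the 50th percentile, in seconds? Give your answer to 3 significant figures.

e^(−λ·19.9) = 0.19 ⇒ λ = −ln(0.19)/19.9 = 0.0834538.
50th percentile: 1 − e^(−λt) = 0.5, t = −ln(0.5)/λ = 8.30576 seconds.

8.31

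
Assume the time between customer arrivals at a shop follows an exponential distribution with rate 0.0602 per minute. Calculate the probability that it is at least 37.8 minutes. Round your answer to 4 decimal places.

P(X > 37.8) = e^(−λ·37.8) = e^(−2.2756) ≈ 0.1027.

0.1027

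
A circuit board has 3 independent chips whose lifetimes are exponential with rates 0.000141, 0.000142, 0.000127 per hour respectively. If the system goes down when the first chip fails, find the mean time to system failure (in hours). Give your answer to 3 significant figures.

The time to first failure is exponential with rate Σλ = 0.000141 + 0.000142 + 0.000127 = 0.00041.
E[min] = 1/Σλ = 1/0.00041 = 2439.02 hours.

2440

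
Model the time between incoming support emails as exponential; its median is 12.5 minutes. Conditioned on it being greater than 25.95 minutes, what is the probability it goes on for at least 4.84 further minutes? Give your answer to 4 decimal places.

For an exponential, median = ln(2)/λ, so λ = ln 2 / 12.5 = 0.0554518 per minute.
P(X > s+t | X > s) = e^(−λ(s+t))/e^(−λs) = e^(−λt), independent of s = 25.95.
P(X > 4.84) = e^(−0.26839) ≈ 0.7646.

0.7646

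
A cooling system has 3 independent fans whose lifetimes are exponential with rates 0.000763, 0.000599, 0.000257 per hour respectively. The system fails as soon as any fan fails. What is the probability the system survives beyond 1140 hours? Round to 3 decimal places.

0.158

The time to first failure is exponential with rate Σλ = 0.000763 + 0.000599 + 0.000257 = 0.001619.
P(min > 1140) = e^(−0.001619·1140) = e^(−1.8457) ≈ 0.158.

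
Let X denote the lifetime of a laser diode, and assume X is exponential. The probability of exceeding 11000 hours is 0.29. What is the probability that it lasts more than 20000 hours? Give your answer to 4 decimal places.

e^(−λ·11000) = 0.29 ⇒ λ = −ln(0.29)/11000 = 0.000112534.
P(X > 20000) = e^(−0.000112534·20000) = e^(−2.2507) ≈ 0.1053.

0.1053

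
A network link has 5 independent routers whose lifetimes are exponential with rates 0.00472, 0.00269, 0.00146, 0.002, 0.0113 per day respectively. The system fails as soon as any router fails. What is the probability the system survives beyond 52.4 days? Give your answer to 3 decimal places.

0.313

The time to first failure is exponential with rate Σλ = 0.00472 + 0.00269 + 0.00146 + 0.002 + 0.0113 = 0.02217.
P(min > 52.4) = e^(−0.02217·52.4) = e^(−1.1617) ≈ 0.313.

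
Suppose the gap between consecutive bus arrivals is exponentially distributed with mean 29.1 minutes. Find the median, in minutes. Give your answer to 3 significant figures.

20.2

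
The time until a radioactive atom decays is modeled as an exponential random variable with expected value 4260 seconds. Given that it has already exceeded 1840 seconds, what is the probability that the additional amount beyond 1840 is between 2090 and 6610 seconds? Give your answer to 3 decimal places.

The rate is λ = 1/4260 = 0.000234742 per second.
Memoryless: the residual past 1840 is again Exp(λ).
P(2090 < residual < 6610) = e^(−λ·2090) − e^(−λ·6610) = 0.61225 − 0.21190 ≈ 0.400.

0.400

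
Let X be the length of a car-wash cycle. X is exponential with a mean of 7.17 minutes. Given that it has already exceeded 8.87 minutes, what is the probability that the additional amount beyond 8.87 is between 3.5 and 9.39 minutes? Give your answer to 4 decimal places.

The rate is λ = 1/7.17 = 0.13947 per minute.
Memoryless: the residual past 8.87 is again Exp(λ).
P(3.5 < residual < 9.39) = e^(−λ·3.5) − e^(−λ·9.39) = 0.61376 − 0.26992 ≈ 0.3438.

0.3438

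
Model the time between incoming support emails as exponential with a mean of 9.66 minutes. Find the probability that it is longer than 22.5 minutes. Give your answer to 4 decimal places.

0.0974

The rate is λ = 1/9.66 = 0.10352 per minute.
P(X > 22.5) = e^(−λ·22.5) = e^(−2.3292) ≈ 0.0974.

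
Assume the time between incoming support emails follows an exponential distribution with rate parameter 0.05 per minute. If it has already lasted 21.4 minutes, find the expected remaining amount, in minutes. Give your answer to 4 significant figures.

20.00

By memorylessness, the remaining amount past any threshold is again Exp(λ) with mean 1/λ = 20 minutes.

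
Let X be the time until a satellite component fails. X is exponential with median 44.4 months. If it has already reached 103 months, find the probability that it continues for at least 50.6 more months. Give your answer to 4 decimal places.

0.4539

For an exponential, median = ln(2)/λ, so λ = ln 2 / 44.4 = 0.0156114 per month.
By the memoryless property, P(X > 103+50.6 | X > 103) = P(X > 50.6).
P(X > 50.6) = e^(−0.78994) ≈ 0.4539.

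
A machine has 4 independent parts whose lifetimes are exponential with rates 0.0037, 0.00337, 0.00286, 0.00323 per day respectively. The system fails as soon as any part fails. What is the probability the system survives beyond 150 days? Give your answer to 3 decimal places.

The time to first failure is exponential with rate Σλ = 0.0037 + 0.00337 + 0.00286 + 0.00323 = 0.01316.
P(min > 150) = e^(−0.01316·150) = e^(−1.974) ≈ 0.139.

0.139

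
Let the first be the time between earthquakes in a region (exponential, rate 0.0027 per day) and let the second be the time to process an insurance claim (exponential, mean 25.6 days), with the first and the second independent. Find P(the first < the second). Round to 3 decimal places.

λ_1 = 0.0027, λ_2 = 1/25.6 = 0.0390625.
For independent exponentials, P(the first < the second) = λ_1/(λ_1+λ_2) = 0.0027/0.0417625 ≈ 0.065.

0.065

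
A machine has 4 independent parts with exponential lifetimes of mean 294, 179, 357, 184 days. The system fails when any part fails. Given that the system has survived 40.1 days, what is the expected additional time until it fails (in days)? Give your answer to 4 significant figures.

First-failure rate Σλ = 1/294 + 1/179 + 1/357 + 1/184 = 0.0172239.
By memorylessness the expected residual is 1/Σλ = 58.059 days, regardless of the 40.1 already elapsed.

58.06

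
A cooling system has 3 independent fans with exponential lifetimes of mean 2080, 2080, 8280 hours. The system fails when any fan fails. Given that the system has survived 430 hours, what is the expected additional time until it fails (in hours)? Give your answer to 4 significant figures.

First-failure rate Σλ = 1/2080 + 1/2080 + 1/8280 = 0.00108231.
By memorylessness the expected residual is 1/Σλ = 923.948 hours, regardless of the 430 already elapsed.

923.9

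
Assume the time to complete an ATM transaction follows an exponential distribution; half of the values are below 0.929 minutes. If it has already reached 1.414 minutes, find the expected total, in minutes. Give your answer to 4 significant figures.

2.754

For an exponential, median = ln(2)/λ, so λ = ln 2 / 0.929 = 0.746122 per minute.
By memorylessness, E[X | X > 1.414] = 1.414 + 1/λ = 1.414 + 1.34026 = 2.75426 minutes.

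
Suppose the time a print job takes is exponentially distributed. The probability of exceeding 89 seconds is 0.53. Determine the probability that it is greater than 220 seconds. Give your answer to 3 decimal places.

e^(−λ·89) = 0.53 ⇒ λ = −ln(0.53)/89 = 0.00713346.
P(X > 220) = e^(−0.00713346·220) = e^(−1.5694) ≈ 0.208.

0.208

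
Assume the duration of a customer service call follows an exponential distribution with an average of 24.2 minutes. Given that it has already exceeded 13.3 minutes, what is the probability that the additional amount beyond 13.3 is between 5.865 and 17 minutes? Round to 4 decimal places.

The rate is λ = 1/24.2 = 0.0413223 per minute.
Memoryless: the residual past 13.3 is again Exp(λ).
P(5.865 < residual < 17) = e^(−λ·5.865) − e^(−λ·17) = 0.78478 − 0.49536 ≈ 0.2894.

0.2894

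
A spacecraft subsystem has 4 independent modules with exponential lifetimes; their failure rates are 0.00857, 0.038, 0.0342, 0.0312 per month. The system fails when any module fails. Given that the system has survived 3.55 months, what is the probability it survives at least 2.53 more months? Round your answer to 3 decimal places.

Time to first failure ~ Exp(Σλ) with Σλ = 0.11197.
By memorylessness, P(T > 3.55+2.53 | T > 3.55) = P(T > 2.53) = e^(−0.11197·2.53) ≈ 0.753.

0.753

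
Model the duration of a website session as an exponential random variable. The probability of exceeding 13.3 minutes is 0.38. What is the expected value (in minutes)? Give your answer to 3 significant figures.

13.7

e^(−λ·13.3) = 0.38 ⇒ λ = −ln(0.38)/13.3 = 0.0727507.
Mean = 1/λ = 13.7456 minutes.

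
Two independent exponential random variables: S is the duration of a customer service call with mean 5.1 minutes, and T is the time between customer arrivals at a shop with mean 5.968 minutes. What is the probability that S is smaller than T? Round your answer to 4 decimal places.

λ_1 = 1/5.1 = 0.196078, λ_2 = 1/5.968 = 0.16756.
For independent exponentials, P(S < T) = λ_1/(λ_1+λ_2) = 0.196078/0.363639 ≈ 0.5392.

0.5392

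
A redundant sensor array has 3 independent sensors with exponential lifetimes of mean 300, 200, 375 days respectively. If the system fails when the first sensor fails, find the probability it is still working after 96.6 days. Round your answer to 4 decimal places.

0.3456

The first failure time is exponential with rate Σλ_i = 1/300 + 1/200 + 1/375 = 0.011 per day.
P(min > 96.6) = e^(−0.011·96.6) = e^(−1.0626) ≈ 0.3456.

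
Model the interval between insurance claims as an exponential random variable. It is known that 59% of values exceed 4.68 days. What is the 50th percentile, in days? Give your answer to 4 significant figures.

6.148

e^(−λ·4.68) = 0.59 ⇒ λ = −ln(0.59)/4.68 = 0.112742.
50th percentile: 1 − e^(−λt) = 0.5, t = −ln(0.5)/λ = 6.14808 days.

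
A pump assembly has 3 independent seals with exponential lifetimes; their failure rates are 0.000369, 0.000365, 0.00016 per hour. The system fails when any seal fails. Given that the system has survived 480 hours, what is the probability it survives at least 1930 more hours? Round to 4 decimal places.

Time to first failure ~ Exp(Σλ) with Σλ = 0.000894.
By memorylessness, P(T > 480+1930 | T > 480) = P(T > 1930) = e^(−0.000894·1930) ≈ 0.1781.

0.1781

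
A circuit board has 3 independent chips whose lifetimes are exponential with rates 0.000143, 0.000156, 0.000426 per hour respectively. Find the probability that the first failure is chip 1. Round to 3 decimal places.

The time to first failure is exponential with rate Σλ = 0.000143 + 0.000156 + 0.000426 = 0.000725.
P(chip 1 first) = λ_1/Σλ = 0.000143/0.000725 ≈ 0.197.

0.197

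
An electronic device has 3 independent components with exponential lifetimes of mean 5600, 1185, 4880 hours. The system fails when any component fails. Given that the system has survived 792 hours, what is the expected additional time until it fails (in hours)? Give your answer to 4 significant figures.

First-failure rate Σλ = 1/5600 + 1/1185 + 1/4880 = 0.00122737.
By memorylessness the expected residual is 1/Σλ = 814.749 hours, regardless of the 792 already elapsed.

814.7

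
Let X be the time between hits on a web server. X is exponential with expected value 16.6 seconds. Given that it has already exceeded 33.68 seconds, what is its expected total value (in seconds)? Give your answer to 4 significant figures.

The rate is λ = 1/16.6 = 0.060241 per second.
By memorylessness, E[X | X > 33.68] = 33.68 + 1/λ = 33.68 + 16.6 = 50.28 seconds.

50.28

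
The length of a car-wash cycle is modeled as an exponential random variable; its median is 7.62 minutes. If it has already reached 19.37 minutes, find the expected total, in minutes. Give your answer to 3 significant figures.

For an exponential, median = ln(2)/λ, so λ = ln 2 / 7.62 = 0.0909642 per minute.
By memorylessness, E[X | X > 19.37] = 19.37 + 1/λ = 19.37 + 10.9933 = 30.3633 minutes.

30.4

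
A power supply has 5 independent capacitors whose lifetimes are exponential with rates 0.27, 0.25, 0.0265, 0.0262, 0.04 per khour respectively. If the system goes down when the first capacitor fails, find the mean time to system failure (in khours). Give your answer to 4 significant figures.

The time to first failure is exponential with rate Σλ = 0.27 + 0.25 + 0.0265 + 0.0262 + 0.04 = 0.6127.
E[min] = 1/Σλ = 1/0.6127 = 1.63212 khours.

1.632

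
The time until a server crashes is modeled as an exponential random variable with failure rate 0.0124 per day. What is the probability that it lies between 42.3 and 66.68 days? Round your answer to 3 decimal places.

P(42.3 < X < 66.68) = e^(−λ·42.3) − e^(−λ·66.68) = 0.59184 − 0.43743 ≈ 0.154.

0.154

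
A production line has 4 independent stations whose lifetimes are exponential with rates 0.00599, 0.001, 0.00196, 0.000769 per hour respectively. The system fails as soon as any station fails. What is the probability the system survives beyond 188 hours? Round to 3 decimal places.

0.161

The time to first failure is exponential with rate Σλ = 0.00599 + 0.001 + 0.00196 + 0.000769 = 0.009719.
P(min > 188) = e^(−0.009719·188) = e^(−1.8272) ≈ 0.161.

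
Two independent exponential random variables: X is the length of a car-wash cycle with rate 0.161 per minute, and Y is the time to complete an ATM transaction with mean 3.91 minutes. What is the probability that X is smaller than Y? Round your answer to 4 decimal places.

0.3863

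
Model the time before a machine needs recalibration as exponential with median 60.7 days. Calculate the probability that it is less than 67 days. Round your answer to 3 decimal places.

0.535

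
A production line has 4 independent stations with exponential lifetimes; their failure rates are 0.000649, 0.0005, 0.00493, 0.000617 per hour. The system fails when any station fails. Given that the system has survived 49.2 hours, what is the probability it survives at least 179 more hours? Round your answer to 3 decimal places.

Time to first failure ~ Exp(Σλ) with Σλ = 0.006696.
By memorylessness, P(T > 49.2+179 | T > 49.2) = P(T > 179) = e^(−0.006696·179) ≈ 0.302.

0.302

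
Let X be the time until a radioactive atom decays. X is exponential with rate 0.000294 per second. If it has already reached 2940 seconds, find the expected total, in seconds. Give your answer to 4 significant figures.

By memorylessness, E[X | X > 2940] = 2940 + 1/λ = 2940 + 3401.36 = 6341.36 seconds.

6341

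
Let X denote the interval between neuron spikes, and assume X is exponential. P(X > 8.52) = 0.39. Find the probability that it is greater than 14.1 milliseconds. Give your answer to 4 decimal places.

0.2105

e^(−λ·8.52) = 0.39 ⇒ λ = −ln(0.39)/8.52 = 0.110517.
P(X > 14.1) = e^(−0.110517·14.1) = e^(−1.5583) ≈ 0.2105.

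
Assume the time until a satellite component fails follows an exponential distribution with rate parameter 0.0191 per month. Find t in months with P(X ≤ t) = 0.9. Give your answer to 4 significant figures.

Set 1 − e^(−λt) = 0.9, so t = −ln(0.1)/λ = 2.3026/0.0191 ≈ 120.554 months.

120.6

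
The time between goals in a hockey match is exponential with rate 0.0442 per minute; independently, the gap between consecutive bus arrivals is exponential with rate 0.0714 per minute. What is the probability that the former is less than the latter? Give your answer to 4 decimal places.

λ_1 = 0.0442, λ_2 = 0.0714.
For independent exponentials, P(the former < the latter) = λ_1/(λ_1+λ_2) = 0.0442/0.1156 ≈ 0.3824.

0.3824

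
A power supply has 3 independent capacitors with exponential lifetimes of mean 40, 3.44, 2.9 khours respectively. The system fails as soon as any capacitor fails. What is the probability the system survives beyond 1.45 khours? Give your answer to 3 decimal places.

The first failure time is exponential with rate Σλ_i = 1/40 + 1/3.44 + 1/2.9 = 0.660525 per khour.
P(min > 1.45) = e^(−0.660525·1.45) = e^(−0.95776) ≈ 0.384.

0.384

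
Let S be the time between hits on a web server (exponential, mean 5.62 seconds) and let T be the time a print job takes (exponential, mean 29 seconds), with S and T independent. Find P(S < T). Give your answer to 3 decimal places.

λ_1 = 1/5.62 = 0.177936, λ_2 = 1/29 = 0.0344828.
For independent exponentials, P(S < T) = λ_1/(λ_1+λ_2) = 0.177936/0.212419 ≈ 0.838.

0.838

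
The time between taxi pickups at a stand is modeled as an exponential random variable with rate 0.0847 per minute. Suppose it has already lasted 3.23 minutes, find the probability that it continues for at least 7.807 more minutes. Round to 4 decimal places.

0.5162

The exponential is memoryless, so the remaining time is again Exp(λ): the condition X > 3.23 is irrelevant.
P(X > 7.807) = e^(−0.66125) ≈ 0.5162.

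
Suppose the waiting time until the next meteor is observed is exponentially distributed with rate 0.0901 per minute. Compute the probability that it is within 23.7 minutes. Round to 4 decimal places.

0.8818

P(X ≤ 23.7) = 1 − e^(−λ·23.7) = 1 − e^(−2.1354) ≈ 0.8818.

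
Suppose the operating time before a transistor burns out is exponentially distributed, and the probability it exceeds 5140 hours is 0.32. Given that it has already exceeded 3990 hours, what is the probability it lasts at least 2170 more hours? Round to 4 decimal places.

0.6181

From e^(−λ·5140) = 0.32, λ = −ln(0.32)/5140 = 0.00022168.
Memoryless: P(X > 3990+2170 | X > 3990) = P(X > 2170) = e^(−0.00022168·2170) ≈ 0.6181.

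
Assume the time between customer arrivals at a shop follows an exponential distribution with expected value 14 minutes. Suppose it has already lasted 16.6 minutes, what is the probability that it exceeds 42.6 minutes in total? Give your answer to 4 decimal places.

0.1561

The rate is λ = 1/14 = 0.0714286 per minute.
The exponential is memoryless, so the remaining time is again Exp(λ): the condition X > 16.6 is irrelevant.
P(X > 26) = e^(−1.8571) ≈ 0.1561.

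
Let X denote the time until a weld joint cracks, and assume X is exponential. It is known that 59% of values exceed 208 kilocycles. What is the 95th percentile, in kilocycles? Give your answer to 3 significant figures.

e^(−λ·208) = 0.59 ⇒ λ = −ln(0.59)/208 = 0.0025367.
95th percentile: 1 − e^(−λt) = 0.95, t = −ln(0.05)/λ = 1180.96 kilocycles.

1180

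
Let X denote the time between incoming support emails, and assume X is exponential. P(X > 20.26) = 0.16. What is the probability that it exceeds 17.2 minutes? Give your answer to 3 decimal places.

0.211

e^(−λ·20.26) = 0.16 ⇒ λ = −ln(0.16)/20.26 = 0.0904532.
P(X > 17.2) = e^(−0.0904532·17.2) = e^(−1.5558) ≈ 0.211.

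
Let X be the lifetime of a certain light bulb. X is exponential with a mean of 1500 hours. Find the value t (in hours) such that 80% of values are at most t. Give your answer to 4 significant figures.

The rate is λ = 1/1500 = 0.000666667 per hour.
Set 1 − e^(−λt) = 0.8, so t = −ln(0.2)/λ = 1.6094/0.000666667 ≈ 2414.16 hours.

2414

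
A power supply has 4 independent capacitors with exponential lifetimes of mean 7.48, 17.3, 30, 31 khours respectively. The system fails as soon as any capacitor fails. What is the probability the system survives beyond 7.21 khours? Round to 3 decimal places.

0.157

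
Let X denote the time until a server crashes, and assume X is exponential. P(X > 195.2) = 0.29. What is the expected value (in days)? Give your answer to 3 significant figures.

e^(−λ·195.2) = 0.29 ⇒ λ = −ln(0.29)/195.2 = 0.00634157.
Mean = 1/λ = 157.69 days.

158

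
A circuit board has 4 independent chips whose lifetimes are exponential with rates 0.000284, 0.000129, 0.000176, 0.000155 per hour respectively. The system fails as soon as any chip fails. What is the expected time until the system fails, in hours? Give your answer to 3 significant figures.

1340

The time to first failure is exponential with rate Σλ = 0.000284 + 0.000129 + 0.000176 + 0.000155 = 0.000744.
E[min] = 1/Σλ = 1/0.000744 = 1344.09 hours.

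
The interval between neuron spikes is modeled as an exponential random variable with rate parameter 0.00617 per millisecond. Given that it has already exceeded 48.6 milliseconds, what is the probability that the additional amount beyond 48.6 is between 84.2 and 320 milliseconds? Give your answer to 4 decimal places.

Memoryless: the residual past 48.6 is again Exp(λ).
P(84.2 < residual < 320) = e^(−λ·84.2) − e^(−λ·320) = 0.59481 − 0.13884 ≈ 0.4560.

0.4560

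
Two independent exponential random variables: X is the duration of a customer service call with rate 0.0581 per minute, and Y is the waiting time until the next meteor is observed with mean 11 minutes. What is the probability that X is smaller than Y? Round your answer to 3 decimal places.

λ_1 = 0.0581, λ_2 = 1/11 = 0.0909091.
For independent exponentials, P(X < Y) = λ_1/(λ_1+λ_2) = 0.0581/0.149009 ≈ 0.390.

0.390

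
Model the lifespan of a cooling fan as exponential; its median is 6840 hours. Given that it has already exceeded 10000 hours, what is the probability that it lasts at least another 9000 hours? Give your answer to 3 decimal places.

0.402

For an exponential, median = ln(2)/λ, so λ = ln 2 / 6840 = 0.000101337 per hour.
The exponential is memoryless, so the remaining time is again Exp(λ): the condition X > 10000 is irrelevant.
P(X > 9000) = e^(−0.91204) ≈ 0.402.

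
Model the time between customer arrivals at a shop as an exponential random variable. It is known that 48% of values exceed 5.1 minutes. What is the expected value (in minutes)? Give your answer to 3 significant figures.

e^(−λ·5.1) = 0.48 ⇒ λ = −ln(0.48)/5.1 = 0.143916.
Mean = 1/λ = 6.94852 minutes.

6.95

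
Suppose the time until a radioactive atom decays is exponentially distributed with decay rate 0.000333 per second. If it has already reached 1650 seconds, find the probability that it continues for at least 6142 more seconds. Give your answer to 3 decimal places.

By the memoryless property, P(X > 1650+6142 | X > 1650) = P(X > 6142).
P(X > 6142) = e^(−2.0453) ≈ 0.129.

0.129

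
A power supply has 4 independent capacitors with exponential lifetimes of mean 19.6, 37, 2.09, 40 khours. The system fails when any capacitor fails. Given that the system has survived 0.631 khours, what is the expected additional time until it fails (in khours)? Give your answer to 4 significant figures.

First-failure rate Σλ = 1/19.6 + 1/37 + 1/2.09 + 1/40 = 0.581516.
By memorylessness the expected residual is 1/Σλ = 1.71964 khours, regardless of the 0.631 already elapsed.

1.720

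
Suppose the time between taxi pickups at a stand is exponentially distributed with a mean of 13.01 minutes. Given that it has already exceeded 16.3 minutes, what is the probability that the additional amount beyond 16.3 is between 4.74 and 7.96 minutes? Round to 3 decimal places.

0.152

The rate is λ = 1/13.01 = 0.076864 per minute.
Memoryless: the residual past 16.3 is again Exp(λ).
P(4.74 < residual < 7.96) = e^(−λ·4.74) − e^(−λ·7.96) = 0.69466 − 0.54235 ≈ 0.152.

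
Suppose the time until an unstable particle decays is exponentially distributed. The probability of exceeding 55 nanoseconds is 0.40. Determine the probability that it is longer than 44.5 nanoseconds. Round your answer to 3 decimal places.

0.476

e^(−λ·55) = 0.40 ⇒ λ = −ln(0.40)/55 = 0.0166598.
P(X > 44.5) = e^(−0.0166598·44.5) = e^(−0.74136) ≈ 0.476.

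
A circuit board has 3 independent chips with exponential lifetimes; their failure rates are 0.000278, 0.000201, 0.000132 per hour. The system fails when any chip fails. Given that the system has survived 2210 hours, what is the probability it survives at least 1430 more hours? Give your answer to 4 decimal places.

Time to first failure ~ Exp(Σλ) with Σλ = 0.000611.
By memorylessness, P(T > 2210+1430 | T > 2210) = P(T > 1430) = e^(−0.000611·1430) ≈ 0.4174.

0.4174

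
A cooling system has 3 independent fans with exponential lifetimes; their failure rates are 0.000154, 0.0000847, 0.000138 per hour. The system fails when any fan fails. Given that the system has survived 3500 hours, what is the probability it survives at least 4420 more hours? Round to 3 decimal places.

Time to first failure ~ Exp(Σλ) with Σλ = 0.0003767.
By memorylessness, P(T > 3500+4420 | T > 3500) = P(T > 4420) = e^(−0.0003767·4420) ≈ 0.189.

0.189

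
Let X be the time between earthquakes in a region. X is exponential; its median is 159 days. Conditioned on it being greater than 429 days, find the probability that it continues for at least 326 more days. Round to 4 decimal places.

For an exponential, median = ln(2)/λ, so λ = ln 2 / 159 = 0.00435942 per day.
By the memoryless property, P(X > 429+326 | X > 429) = P(X > 326).
P(X > 326) = e^(−1.4212) ≈ 0.2414.

0.2414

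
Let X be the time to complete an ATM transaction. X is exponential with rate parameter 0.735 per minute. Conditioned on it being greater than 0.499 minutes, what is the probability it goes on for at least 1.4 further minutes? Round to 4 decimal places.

The exponential is memoryless, so the remaining time is again Exp(λ): the condition X > 0.499 is irrelevant.
P(X > 1.4) = e^(−1.029) ≈ 0.3574.

0.3574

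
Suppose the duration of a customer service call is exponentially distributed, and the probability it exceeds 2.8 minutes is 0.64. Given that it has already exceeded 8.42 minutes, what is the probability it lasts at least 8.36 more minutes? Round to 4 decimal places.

0.2638

From e^(−λ·2.8) = 0.64, λ = −ln(0.64)/2.8 = 0.159388.
Memoryless: P(X > 8.42+8.36 | X > 8.42) = P(X > 8.36) = e^(−0.159388·8.36) ≈ 0.2638.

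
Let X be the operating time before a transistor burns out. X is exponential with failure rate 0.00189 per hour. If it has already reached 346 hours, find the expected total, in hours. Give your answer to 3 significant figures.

By memorylessness, E[X | X > 346] = 346 + 1/λ = 346 + 529.101 = 875.101 hours.

875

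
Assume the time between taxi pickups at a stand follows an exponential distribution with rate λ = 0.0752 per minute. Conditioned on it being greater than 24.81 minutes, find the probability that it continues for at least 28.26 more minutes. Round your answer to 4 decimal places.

By the memoryless property, P(X > 24.81+28.26 | X > 24.81) = P(X > 28.26).
P(X > 28.26) = e^(−2.1252) ≈ 0.1194.

0.1194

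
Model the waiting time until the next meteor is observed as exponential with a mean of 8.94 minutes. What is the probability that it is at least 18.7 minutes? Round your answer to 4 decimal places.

0.1235

The rate is λ = 1/8.94 = 0.111857 per minute.
P(X > 18.7) = e^(−λ·18.7) = e^(−2.0917) ≈ 0.1235.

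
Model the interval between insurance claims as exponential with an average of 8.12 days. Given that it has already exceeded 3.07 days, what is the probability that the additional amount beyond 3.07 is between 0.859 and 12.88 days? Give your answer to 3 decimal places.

The rate is λ = 1/8.12 = 0.123153 per day.
Memoryless: the residual past 3.07 is again Exp(λ).
P(0.859 < residual < 12.88) = e^(−λ·0.859) − e^(−λ·12.88) = 0.89962 − 0.20470 ≈ 0.695.

0.695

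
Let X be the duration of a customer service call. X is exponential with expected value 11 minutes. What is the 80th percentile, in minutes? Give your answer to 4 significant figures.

The rate is λ = 1/11 = 0.0909091 per minute.
Set 1 − e^(−λt) = 0.8, so t = −ln(0.2)/λ = 1.6094/0.0909091 ≈ 17.7038 minutes.

17.70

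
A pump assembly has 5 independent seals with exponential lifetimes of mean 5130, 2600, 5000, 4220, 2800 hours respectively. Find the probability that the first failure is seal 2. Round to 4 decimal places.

0.2800

Rates: λ_i = 1/mean_i → 0.000194932, 0.000384615, 0.0002, 0.000236967, 0.000357143; Σλ = 0.00137366.
P(seal 2 first) = λ_2/Σλ = 0.000384615/0.00137366 ≈ 0.2800.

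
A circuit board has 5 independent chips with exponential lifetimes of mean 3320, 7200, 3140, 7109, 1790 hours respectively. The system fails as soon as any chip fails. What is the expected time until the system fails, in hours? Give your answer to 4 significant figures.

The first failure time is exponential with rate Σλ_i = 1/3320 + 1/7200 + 1/3140 + 1/7109 + 1/1790 = 0.00145789 per hour.
E[min] = 1/Σλ = 1/0.00145789 = 685.922 hours.

685.9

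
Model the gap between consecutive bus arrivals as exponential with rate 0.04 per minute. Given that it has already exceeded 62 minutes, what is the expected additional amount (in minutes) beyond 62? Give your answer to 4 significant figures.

25.00

By memorylessness, the remaining amount past any threshold is again Exp(λ) with mean 1/λ = 25 minutes.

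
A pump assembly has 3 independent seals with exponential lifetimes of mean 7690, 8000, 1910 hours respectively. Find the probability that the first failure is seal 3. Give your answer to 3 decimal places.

0.672

Rates: λ_i = 1/mean_i → 0.000130039, 0.000125, 0.00052356; Σλ = 0.000778599.
P(seal 3 first) = λ_3/Σλ = 0.00052356/0.000778599 ≈ 0.672.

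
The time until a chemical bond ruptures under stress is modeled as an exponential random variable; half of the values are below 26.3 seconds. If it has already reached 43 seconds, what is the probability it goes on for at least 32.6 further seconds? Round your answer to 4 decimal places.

For an exponential, median = ln(2)/λ, so λ = ln 2 / 26.3 = 0.0263554 per second.
The exponential is memoryless, so the remaining time is again Exp(λ): the condition X > 43 is irrelevant.
P(X > 32.6) = e^(−0.85919) ≈ 0.4235.

0.4235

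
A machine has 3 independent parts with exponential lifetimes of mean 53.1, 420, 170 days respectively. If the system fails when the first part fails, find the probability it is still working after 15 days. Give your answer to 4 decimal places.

0.6660

The first failure time is exponential with rate Σλ_i = 1/53.1 + 1/420 + 1/170 = 0.0270957 per day.
P(min > 15) = e^(−0.0270957·15) = e^(−0.40644) ≈ 0.6660.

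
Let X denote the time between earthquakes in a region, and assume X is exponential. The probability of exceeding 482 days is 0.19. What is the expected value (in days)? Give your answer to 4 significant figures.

290.2

e^(−λ·482) = 0.19 ⇒ λ = −ln(0.19)/482 = 0.0034455.
Mean = 1/λ = 290.234 days.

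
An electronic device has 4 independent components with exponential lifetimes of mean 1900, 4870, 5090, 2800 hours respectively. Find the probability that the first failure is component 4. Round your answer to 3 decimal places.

Rates: λ_i = 1/mean_i → 0.000526316, 0.000205339, 0.000196464, 0.000357143; Σλ = 0.00128526.
P(component 4 first) = λ_4/Σλ = 0.000357143/0.00128526 ≈ 0.278.

0.278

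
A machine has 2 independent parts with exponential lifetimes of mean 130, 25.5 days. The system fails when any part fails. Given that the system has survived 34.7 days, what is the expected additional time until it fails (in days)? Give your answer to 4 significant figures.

First-failure rate Σλ = 1/130 + 1/25.5 = 0.046908.
By memorylessness the expected residual is 1/Σλ = 21.3183 days, regardless of the 34.7 already elapsed.

21.32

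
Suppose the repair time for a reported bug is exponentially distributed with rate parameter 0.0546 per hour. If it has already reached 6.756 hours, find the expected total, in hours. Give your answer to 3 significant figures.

By memorylessness, E[X | X > 6.756] = 6.756 + 1/λ = 6.756 + 18.315 = 25.071 hours.

25.1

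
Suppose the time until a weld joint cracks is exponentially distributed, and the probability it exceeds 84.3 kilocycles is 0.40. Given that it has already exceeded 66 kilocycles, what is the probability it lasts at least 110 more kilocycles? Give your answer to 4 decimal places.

From e^(−λ·84.3) = 0.40, λ = −ln(0.40)/84.3 = 0.0108694.
Memoryless: P(X > 66+110 | X > 66) = P(X > 110) = e^(−0.0108694·110) ≈ 0.3025.

0.3025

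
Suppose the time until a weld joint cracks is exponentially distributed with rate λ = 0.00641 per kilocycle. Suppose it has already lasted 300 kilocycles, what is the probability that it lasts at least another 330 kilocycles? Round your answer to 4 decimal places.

0.1206

P(X > s+t | X > s) = e^(−λ(s+t))/e^(−λs) = e^(−λt), independent of s = 300.
P(X > 330) = e^(−2.1153) ≈ 0.1206.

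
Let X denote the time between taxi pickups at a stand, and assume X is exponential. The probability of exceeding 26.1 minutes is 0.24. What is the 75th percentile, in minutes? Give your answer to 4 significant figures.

e^(−λ·26.1) = 0.24 ⇒ λ = −ln(0.24)/26.1 = 0.0546788.
75th percentile: 1 − e^(−λt) = 0.75, t = −ln(0.25)/λ = 25.3534 minutes.

25.35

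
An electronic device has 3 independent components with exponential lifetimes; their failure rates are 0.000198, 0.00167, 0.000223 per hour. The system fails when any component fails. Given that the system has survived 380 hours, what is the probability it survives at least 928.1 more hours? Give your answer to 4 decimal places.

0.1436

Time to first failure ~ Exp(Σλ) with Σλ = 0.002091.
By memorylessness, P(T > 380+928.1 | T > 380) = P(T > 928.1) = e^(−0.002091·928.1) ≈ 0.1436.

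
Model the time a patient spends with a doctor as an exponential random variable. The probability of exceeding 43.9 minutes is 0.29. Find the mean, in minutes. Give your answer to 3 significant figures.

35.5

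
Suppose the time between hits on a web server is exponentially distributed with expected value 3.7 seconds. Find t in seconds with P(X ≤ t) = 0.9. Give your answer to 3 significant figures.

The rate is λ = 1/3.7 = 0.27027 per second.
Set 1 − e^(−λt) = 0.9, so t = −ln(0.1)/λ = 2.3026/0.27027 ≈ 8.51956 seconds.

8.52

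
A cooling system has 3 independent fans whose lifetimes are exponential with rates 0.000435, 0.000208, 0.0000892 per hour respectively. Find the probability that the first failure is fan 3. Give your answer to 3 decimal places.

The time to first failure is exponential with rate Σλ = 0.000435 + 0.000208 + 0.0000892 = 0.0007322.
P(fan 3 first) = λ_3/Σλ = 0.0000892/0.0007322 ≈ 0.122.

0.122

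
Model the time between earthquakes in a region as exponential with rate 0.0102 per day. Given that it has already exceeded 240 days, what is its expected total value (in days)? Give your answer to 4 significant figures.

By memorylessness, E[X | X > 240] = 240 + 1/λ = 240 + 98.0392 = 338.039 days.

338.0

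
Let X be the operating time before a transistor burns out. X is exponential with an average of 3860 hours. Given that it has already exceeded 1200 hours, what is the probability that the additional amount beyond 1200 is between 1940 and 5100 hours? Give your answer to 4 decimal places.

The rate is λ = 1/3860 = 0.000259067 per hour.
Memoryless: the residual past 1200 is again Exp(λ).
P(1940 < residual < 5100) = e^(−λ·1940) − e^(−λ·5100) = 0.60496 − 0.26680 ≈ 0.3382.

0.3382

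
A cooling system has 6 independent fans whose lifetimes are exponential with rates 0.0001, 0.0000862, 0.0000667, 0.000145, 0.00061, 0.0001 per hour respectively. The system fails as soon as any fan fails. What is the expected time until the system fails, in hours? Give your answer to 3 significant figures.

903

The time to first failure is exponential with rate Σλ = 0.0001 + 0.0000862 + 0.0000667 + 0.000145 + 0.00061 + 0.0001 = 0.0011079.
E[min] = 1/Σλ = 1/0.0011079 = 902.609 hours.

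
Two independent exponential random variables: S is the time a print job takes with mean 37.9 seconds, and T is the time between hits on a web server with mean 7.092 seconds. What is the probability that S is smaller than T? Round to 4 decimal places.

0.1576

λ_1 = 1/37.9 = 0.0263852, λ_2 = 1/7.092 = 0.141004.
For independent exponentials, P(S < T) = λ_1/(λ_1+λ_2) = 0.0263852/0.167389 ≈ 0.1576.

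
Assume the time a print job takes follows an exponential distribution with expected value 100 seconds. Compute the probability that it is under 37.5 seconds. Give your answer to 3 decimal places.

0.313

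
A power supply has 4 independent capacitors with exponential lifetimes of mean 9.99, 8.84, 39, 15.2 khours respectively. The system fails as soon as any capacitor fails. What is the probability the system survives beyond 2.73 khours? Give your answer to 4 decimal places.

The first failure time is exponential with rate Σλ_i = 1/9.99 + 1/8.84 + 1/39 + 1/15.2 = 0.304653 per khour.
P(min > 2.73) = e^(−0.304653·2.73) = e^(−0.8317) ≈ 0.4353.

0.4353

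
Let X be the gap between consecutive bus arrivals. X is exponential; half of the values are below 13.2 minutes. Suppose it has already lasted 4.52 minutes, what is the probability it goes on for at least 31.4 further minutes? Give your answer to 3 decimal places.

0.192

For an exponential, median = ln(2)/λ, so λ = ln 2 / 13.2 = 0.0525112 per minute.
The exponential is memoryless, so the remaining time is again Exp(λ): the condition X > 4.52 is irrelevant.
P(X > 31.4) = e^(−1.6489) ≈ 0.192.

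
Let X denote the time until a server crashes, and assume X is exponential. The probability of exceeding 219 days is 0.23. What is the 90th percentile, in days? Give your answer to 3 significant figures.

e^(−λ·219) = 0.23 ⇒ λ = −ln(0.23)/219 = 0.00671085.
90th percentile: 1 − e^(−λt) = 0.9, t = −ln(0.1)/λ = 343.114 days.

343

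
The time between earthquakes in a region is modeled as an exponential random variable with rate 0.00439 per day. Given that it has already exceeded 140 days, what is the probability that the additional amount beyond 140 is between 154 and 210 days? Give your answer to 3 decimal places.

0.111

Memoryless: the residual past 140 is again Exp(λ).
P(154 < residual < 210) = e^(−λ·154) − e^(−λ·210) = 0.50862 − 0.39776 ≈ 0.111.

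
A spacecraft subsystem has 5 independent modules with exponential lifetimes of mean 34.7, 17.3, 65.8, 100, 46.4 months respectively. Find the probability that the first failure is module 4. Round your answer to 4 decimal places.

0.0750

Rates: λ_i = 1/mean_i → 0.0288184, 0.0578035, 0.0151976, 0.01, 0.0215517; Σλ = 0.133371.
P(module 4 first) = λ_4/Σλ = 0.01/0.133371 ≈ 0.0750.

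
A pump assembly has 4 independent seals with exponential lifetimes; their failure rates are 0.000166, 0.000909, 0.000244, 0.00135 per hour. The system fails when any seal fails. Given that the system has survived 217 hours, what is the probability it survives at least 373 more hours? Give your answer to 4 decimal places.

0.3695

Time to first failure ~ Exp(Σλ) with Σλ = 0.002669.
By memorylessness, P(T > 217+373 | T > 217) = P(T > 373) = e^(−0.002669·373) ≈ 0.3695.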